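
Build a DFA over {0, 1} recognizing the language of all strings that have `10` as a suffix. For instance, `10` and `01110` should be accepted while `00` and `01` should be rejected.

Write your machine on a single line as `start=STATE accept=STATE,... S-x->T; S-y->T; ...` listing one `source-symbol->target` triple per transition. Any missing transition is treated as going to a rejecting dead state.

start=s0; accept=s2; s0-0->s0; s0-1->s1; s1-0->s2; s1-1->s1; s2-0->s0; s2-1->s1

Let each state record the length of the longest suffix of the input read so far that is also a prefix of `10`. s1 means the last symbol is `1`; s2 means the last 2 symbols are `10`. Accept only at s2, where the string currently ends in `10`.
A 3-state machine:
        0   1  
>  s0   s0  s1 
   s1   s2  s1 
 * s2   s0  s1 
(> = start, * = accepting)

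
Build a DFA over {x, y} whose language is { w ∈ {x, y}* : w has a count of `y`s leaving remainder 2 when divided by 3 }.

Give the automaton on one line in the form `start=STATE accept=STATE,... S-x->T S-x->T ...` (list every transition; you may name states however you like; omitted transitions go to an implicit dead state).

start=q0 accept=q2 q0-x->q0 q0-y->q1 q1-x->q1 q1-y->q2 q2-x->q2 q2-y->q0

Keep the running count of `y`s modulo 3: each `y` advances along the cycle q0 → q1 → q2 → q0 while other symbols loop. Accept at q2.
        x   y  
>  q0   q0  q1 
   q1   q1  q2 
 * q2   q2  q0 
(> = start, * = accepting)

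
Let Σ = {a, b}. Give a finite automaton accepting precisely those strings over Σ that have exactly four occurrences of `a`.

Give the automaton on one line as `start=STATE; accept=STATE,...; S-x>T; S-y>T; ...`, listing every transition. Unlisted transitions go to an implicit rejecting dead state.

start=q0; accept=q4; q0-a>q1; q0-b>q0; q1-a>q2; q1-b>q1; q2-a>q3; q2-b>q2; q3-a>q4; q3-b>q3; q4-a>q5; q4-b>q4; q5-a>q5; q5-b>q5

Count `a`s, saturating at 5: states q0 through q4 mean 0 through 4 `a`s seen; q5 means more than 4. Each `a` increments (capped at q5); other symbols loop. Accept from {q4}.
With 6 states:
        a   b  
>  q0   q1  q0 
   q1   q2  q1 
   q2   q3  q2 
   q3   q4  q3 
 * q4   q5  q4 
   q5   q5  q5 
(> = start, * = accepting)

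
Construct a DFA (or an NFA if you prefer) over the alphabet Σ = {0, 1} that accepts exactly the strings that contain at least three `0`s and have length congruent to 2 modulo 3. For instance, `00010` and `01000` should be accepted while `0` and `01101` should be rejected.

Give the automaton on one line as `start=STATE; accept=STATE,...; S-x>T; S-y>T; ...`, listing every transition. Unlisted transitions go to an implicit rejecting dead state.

Run two small machines in parallel and take their product. The first has 5 states tracking the count of `0`s, saturating at 4; the second has 3 states tracking the input length modulo 3. A product state is a pair (one from each), accepting exactly when both do. Equivalent product states are then merged.
A 12-state machine:
          0    1  
>  S0     S1   S2 
   S1     S3   S4 
   S2     S4   S5 
   S3     S6   S7 
   S4     S7   S8 
   S5     S8   S0 
   S6     S9   S9 
   S7     S9  S10 
   S8    S10   S1 
   S9    S11  S11 
   S10   S11   S3 
 * S11    S6   S6 
(> = start, * = accepting)

start=S0; accept=S11; S0-0>S1; S0-1>S2; S1-0>S3; S1-1>S4; S2-0>S4; S2-1>S5; S3-0>S6; S3-1>S7; S4-0>S7; S4-1>S8; S5-0>S8; S5-1>S0; S6-0>S9; S6-1>S9; S7-0>S9; S7-1>S10; S8-0>S10; S8-1>S1; S9-0>S11; S9-1>S11; S10-0>S11; S10-1>S3; S11-0>S6; S11-1>S6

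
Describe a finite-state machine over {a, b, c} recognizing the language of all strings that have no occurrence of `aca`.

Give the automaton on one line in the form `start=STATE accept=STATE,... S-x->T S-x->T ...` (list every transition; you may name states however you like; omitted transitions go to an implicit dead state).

This is the complement of 'contains `aca`'. Use the same substring-matching states — S0 through S3 holding how much of `aca` has just been matched — but flip the accepting set: everything except the trap S3 accepts.
With 4 states:
        a   b   c  
>* S0   S1  S0  S0 
 * S1   S1  S0  S2 
 * S2   S3  S0  S0 
   S3   S3  S3  S3 
(> = start, * = accepting)

start=S0 accept=S0,S1,S2 S0-a->S1 S0-b->S0 S0-c->S0 S1-a->S1 S1-b->S0 S1-c->S2 S2-a->S3 S2-b->S0 S2-c->S0 S3-a->S3 S3-b->S3 S3-c->S3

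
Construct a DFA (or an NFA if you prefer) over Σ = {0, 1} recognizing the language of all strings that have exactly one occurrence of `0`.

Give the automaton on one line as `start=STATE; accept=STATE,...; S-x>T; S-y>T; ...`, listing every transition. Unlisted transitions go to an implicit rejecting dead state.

start=A; accept=B; A-0>B; A-1>A; B-0>C; B-1>B; C-0>C; C-1>C

Only the number of `0`s matters, and only up to 2. Make a chain A → B → C advanced by each `0` (with C absorbing); every other symbol self-loops. The accepting set is {B}.
       0  1 
>  A   B  A 
 * B   C  B 
   C   C  C 
(> = start, * = accepting)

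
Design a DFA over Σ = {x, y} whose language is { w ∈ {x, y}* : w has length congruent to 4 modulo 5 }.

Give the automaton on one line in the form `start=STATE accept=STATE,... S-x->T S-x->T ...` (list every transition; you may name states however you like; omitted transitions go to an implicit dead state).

start=s0 accept=s4 s0-x->s1 s0-y->s1 s1-x->s2 s1-y->s2 s2-x->s3 s2-y->s3 s3-x->s4 s3-y->s4 s4-x->s0 s4-y->s0

Count input length modulo 5: every symbol advances one step around the cycle s0 → s1 → s2 → s3 → s4 → s0. Accept at s4.
A 5-state machine:
        x   y  
>  s0   s1  s1 
   s1   s2  s2 
   s2   s3  s3 
   s3   s4  s4 
 * s4   s0  s0 
(> = start, * = accepting)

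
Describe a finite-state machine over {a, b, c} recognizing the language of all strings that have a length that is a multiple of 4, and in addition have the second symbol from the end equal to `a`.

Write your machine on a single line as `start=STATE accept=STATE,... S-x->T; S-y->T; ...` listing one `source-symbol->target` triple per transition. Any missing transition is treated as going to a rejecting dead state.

Handle the two conditions separately and then intersect. One (4 states) tracks the input length modulo 4; the other (13 states) tracks the last 2 symbols read. Each combined state is a pair, one component from each; accept when both components accept. Minimizing collapses redundant product states.
6 states suffice.
        a   b   c  
>  S0   S1  S1  S1 
   S1   S2  S2  S2 
   S2   S3  S4  S4 
   S3   S5  S5  S5 
   S4   S0  S0  S0 
 * S5   S1  S1  S1 
(> = start, * = accepting)

start=S0; accept=S5; S0-a->S1; S0-b->S1; S0-c->S1; S1-a->S2; S1-b->S2; S1-c->S2; S2-a->S3; S2-b->S4; S2-c->S4; S3-a->S5; S3-b->S5; S3-c->S5; S4-a->S0; S4-b->S0; S4-c->S0; S5-a->S1; S5-b->S1; S5-c->S1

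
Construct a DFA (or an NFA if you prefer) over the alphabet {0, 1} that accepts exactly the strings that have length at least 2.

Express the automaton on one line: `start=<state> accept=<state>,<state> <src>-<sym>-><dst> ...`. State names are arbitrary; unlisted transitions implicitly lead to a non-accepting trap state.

start=S0 accept=S2,S3 S0-0->S1 S0-1->S1 S1-0->S2 S1-1->S2 S2-0->S3 S2-1->S3 S3-0->S3 S3-1->S3

We only need to distinguish lengths 0, 1, …, 2, and '>2'. Chain S0 → S1 → S2 → S3 on every symbol, with S3 looping. Accepting states: {S2, S3}.
A 4-state machine:
        0   1  
>  S0   S1  S1 
   S1   S2  S2 
 * S2   S3  S3 
 * S3   S3  S3 
(> = start, * = accepting)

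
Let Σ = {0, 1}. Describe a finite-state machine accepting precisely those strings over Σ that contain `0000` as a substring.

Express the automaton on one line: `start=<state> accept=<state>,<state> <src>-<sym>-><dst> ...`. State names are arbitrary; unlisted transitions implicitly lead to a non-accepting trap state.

start=q0 accept=q4 q0-0->q1 q0-1->q0 q1-0->q2 q1-1->q0 q2-0->q3 q2-1->q0 q3-0->q4 q3-1->q0 q4-0->q4 q4-1->q4

States q0..q3 record the length of the longest prefix of `0000` that matches the current input suffix. Reaching q4 means `0000` has been seen, and we stay there forever. Accept from q4.
5 states suffice.
        0   1  
>  q0   q1  q0 
   q1   q2  q0 
   q2   q3  q0 
   q3   q4  q0 
 * q4   q4  q4 
(> = start, * = accepting)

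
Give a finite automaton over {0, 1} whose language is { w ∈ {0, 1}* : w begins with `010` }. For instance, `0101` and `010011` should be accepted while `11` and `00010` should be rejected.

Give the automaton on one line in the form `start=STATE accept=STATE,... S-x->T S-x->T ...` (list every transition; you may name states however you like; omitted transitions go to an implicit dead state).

start=q0 accept=q3 q0-0->q1 q0-1->q4 q1-0->q4 q1-1->q2 q2-0->q3 q2-1->q4 q3-0->q3 q3-1->q3 q4-0->q4 q4-1->q4

Check the first 3 symbols one by one: q0 through q2 record how many have matched `010` so far; any wrong symbol goes to the dead state q4. After all 3 match we enter the accepting sink q3.
        0   1  
>  q0   q1  q4 
   q1   q4  q2 
   q2   q3  q4 
 * q3   q3  q3 
   q4   q4  q4 
(> = start, * = accepting)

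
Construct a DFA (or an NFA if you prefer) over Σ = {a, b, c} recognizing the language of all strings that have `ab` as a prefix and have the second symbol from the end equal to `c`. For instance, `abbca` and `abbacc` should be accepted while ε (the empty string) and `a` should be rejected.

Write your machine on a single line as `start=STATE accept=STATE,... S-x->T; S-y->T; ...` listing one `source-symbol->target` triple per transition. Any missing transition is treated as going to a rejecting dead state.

Build one automaton per condition and run them in lockstep. The first has 4 states tracking whether the input so far still matches the prefix `ab`; the second has 13 states tracking the last 2 symbols read. A product state is a pair (one from each), accepting exactly when both do. Equivalent product states are then merged.
A 7-state machine:
        a   b   c  
>  s0   s1  s2  s2 
   s1   s2  s3  s2 
   s2   s2  s2  s2 
   s3   s3  s3  s4 
   s4   s5  s5  s6 
 * s5   s3  s3  s4 
 * s6   s5  s5  s6 
(> = start, * = accepting)

start=s0; accept=s5,s6; s0-a->s1; s0-b->s2; s0-c->s2; s1-a->s2; s1-b->s3; s1-c->s2; s2-a->s2; s2-b->s2; s2-c->s2; s3-a->s3; s3-b->s3; s3-c->s4; s4-a->s5; s4-b->s5; s4-c->s6; s5-a->s3; s5-b->s3; s5-c->s4; s6-a->s5; s6-b->s5; s6-c->s6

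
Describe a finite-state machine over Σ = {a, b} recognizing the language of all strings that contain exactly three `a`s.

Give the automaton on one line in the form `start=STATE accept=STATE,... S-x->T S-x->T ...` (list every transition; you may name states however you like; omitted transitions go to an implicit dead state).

start=q0 accept=q3 q0-a->q1 q0-b->q0 q1-a->q2 q1-b->q1 q2-a->q3 q2-b->q2 q3-a->q4 q3-b->q3 q4-a->q4 q4-b->q4

Count `a`s, saturating at 4: states q0 through q3 mean 0 through 3 `a`s seen; q4 means more than 3. Each `a` increments (capped at q4); other symbols loop. Accept from {q3}.
With 5 states:
        a   b  
>  q0   q1  q0 
   q1   q2  q1 
   q2   q3  q2 
 * q3   q4  q3 
   q4   q4  q4 
(> = start, * = accepting)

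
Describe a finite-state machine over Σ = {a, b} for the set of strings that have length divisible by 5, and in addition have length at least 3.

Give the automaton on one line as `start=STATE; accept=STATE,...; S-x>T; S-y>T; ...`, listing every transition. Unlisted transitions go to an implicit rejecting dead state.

start=q0; accept=q5; q0-a>q1; q0-b>q1; q1-a>q2; q1-b>q2; q2-a>q3; q2-b>q3; q3-a>q4; q3-b>q4; q4-a>q5; q4-b>q5; q5-a>q1; q5-b>q1

Build one automaton per condition and run them in lockstep. One (5 states) tracks the input length modulo 5; the other (5 states) tracks the input length, saturating at 4. Each combined state is a pair, one component from each; accept when both components accept. Minimizing collapses redundant product states.
        a   b  
>  q0   q1  q1 
   q1   q2  q2 
   q2   q3  q3 
   q3   q4  q4 
   q4   q5  q5 
 * q5   q1  q1 
(> = start, * = accepting)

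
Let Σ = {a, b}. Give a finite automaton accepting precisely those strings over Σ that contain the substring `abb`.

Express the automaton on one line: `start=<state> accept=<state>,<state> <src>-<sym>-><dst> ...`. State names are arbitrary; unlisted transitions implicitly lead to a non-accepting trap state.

start=q0 accept=q3 q0-a->q1 q0-b->q0 q1-a->q1 q1-b->q2 q2-a->q1 q2-b->q3 q3-a->q3 q3-b->q3

Track how much of `abb` has been matched so far: state q0 is no progress, q3 is the absorbing accept state reached once `abb` has occurred. Intermediate states record partial matches; on a mismatch, fall back to the longest reusable overlap.
4 states suffice.
        a   b  
>  q0   q1  q0 
   q1   q1  q2 
   q2   q1  q3 
 * q3   q3  q3 
(> = start, * = accepting)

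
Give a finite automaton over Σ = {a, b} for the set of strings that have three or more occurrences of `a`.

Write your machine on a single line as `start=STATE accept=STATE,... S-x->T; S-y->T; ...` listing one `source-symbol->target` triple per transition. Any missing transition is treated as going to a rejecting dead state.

Count `a`s, saturating at 4: states q0 through q3 mean 0 through 3 `a`s seen; q4 means more than 3. Each `a` increments (capped at q4); other symbols loop. Accept from {q3, q4}.
A 5-state machine:
        a   b  
>  q0   q1  q0 
   q1   q2  q1 
   q2   q3  q2 
 * q3   q4  q3 
 * q4   q4  q4 
(> = start, * = accepting)

start=q0; accept=q3,q4; q0-a->q1; q0-b->q0; q1-a->q2; q1-b->q1; q2-a->q3; q2-b->q2; q3-a->q4; q3-b->q3; q4-a->q4; q4-b->q4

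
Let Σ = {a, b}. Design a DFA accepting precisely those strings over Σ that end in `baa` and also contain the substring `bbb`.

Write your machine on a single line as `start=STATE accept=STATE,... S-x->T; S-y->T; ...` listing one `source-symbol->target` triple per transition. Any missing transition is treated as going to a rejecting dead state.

start=S0; accept=S5; S0-a->S0; S0-b->S1; S1-a->S0; S1-b->S2; S2-a->S0; S2-b->S3; S3-a->S4; S3-b->S3; S4-a->S5; S4-b->S3; S5-a->S6; S5-b->S3; S6-a->S6; S6-b->S3

Run two small machines in parallel and take their product. One (4 states) tracks how much of the suffix `baa` has currently been matched; the other (4 states) tracks whether and how much of `bbb` has been seen. Each combined state is a pair, one component from each; accept when both components accept. Equivalent product states are then merged.
        a   b  
>  S0   S0  S1 
   S1   S0  S2 
   S2   S0  S3 
   S3   S4  S3 
   S4   S5  S3 
 * S5   S6  S3 
   S6   S6  S3 
(> = start, * = accepting)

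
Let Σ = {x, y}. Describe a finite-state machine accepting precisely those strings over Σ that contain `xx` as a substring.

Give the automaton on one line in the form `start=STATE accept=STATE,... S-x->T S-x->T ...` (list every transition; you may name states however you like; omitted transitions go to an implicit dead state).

Track how much of `xx` has been matched so far: state q0 is no progress, q2 is the absorbing accept state reached once `xx` has occurred. Intermediate states record partial matches; on a mismatch, fall back to the longest reusable overlap.
3 states suffice.
        x   y  
>  q0   q1  q0 
   q1   q2  q0 
 * q2   q2  q2 
(> = start, * = accepting)

start=q0 accept=q2 q0-x->q1 q0-y->q0 q1-x->q2 q1-y->q0 q2-x->q2 q2-y->q2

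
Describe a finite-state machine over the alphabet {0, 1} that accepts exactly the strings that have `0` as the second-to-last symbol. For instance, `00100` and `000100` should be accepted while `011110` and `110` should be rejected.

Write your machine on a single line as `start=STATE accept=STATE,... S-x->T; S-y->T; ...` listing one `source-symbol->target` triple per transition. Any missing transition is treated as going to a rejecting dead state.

start=s0; accept=s3,s4; s0-0->s1; s0-1->s2; s1-0->s3; s1-1->s4; s2-0->s5; s2-1->s6; s3-0->s3; s3-1->s4; s4-0->s5; s4-1->s6; s5-0->s3; s5-1->s4; s6-0->s5; s6-1->s6

A DFA must remember the last 2 symbols (since which symbol is second-to-last isn't known until the input ends). Use one state per possible window of the last ≤2 symbols; accept from those whose window starts with `0`.
A 7-state machine:
        0   1  
>  s0   s1  s2 
   s1   s3  s4 
   s2   s5  s6 
 * s3   s3  s4 
 * s4   s5  s6 
   s5   s3  s4 
   s6   s5  s6 
(> = start, * = accepting)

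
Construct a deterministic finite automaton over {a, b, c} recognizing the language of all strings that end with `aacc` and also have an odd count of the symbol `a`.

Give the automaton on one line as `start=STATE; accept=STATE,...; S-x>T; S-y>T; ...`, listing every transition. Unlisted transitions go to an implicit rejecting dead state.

start=s0; accept=s9; s0-a>s1; s0-b>s0; s0-c>s0; s1-a>s2; s1-b>s3; s1-c>s3; s2-a>s4; s2-b>s0; s2-c>s5; s3-a>s6; s3-b>s3; s3-c>s3; s4-a>s2; s4-b>s3; s4-c>s7; s5-a>s1; s5-b>s0; s5-c>s8; s6-a>s4; s6-b>s0; s6-c>s0; s7-a>s6; s7-b>s3; s7-c>s9; s8-a>s1; s8-b>s0; s8-c>s0; s9-a>s6; s9-b>s3; s9-c>s3

Handle the two conditions separately and then intersect. One (5 states) tracks how much of the suffix `aacc` has currently been matched; the other (2 states) tracks the count of `a`s modulo 2. Each combined state is a pair, one component from each; accept when both components accept.
        a   b   c  
>  s0   s1  s0  s0 
   s1   s2  s3  s3 
   s2   s4  s0  s5 
   s3   s6  s3  s3 
   s4   s2  s3  s7 
   s5   s1  s0  s8 
   s6   s4  s0  s0 
   s7   s6  s3  s9 
   s8   s1  s0  s0 
 * s9   s6  s3  s3 
(> = start, * = accepting)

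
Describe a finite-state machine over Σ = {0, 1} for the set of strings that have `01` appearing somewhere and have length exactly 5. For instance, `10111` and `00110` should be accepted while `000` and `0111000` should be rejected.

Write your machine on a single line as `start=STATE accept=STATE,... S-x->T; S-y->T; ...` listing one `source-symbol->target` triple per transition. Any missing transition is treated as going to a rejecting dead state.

start=A; accept=M; A-0->B; A-1->C; B-0->D; B-1->E; C-0->D; C-1->F; D-0->G; D-1->H; E-0->H; E-1->H; F-0->G; F-1->I; G-0->J; G-1->K; H-0->K; H-1->K; I-0->J; I-1->L; J-0->L; J-1->M; K-0->M; K-1->M; L-0->L; L-1->L; M-0->L; M-1->L

Build one automaton per condition and run them in lockstep. One (3 states) tracks whether and how much of `01` has been seen; the other (7 states) tracks the input length, saturating at 6. Each combined state is a pair, one component from each; accept when both components accept. Equivalent product states are then merged.
A 13-state machine:
       0  1 
>  A   B  C 
   B   D  E 
   C   D  F 
   D   G  H 
   E   H  H 
   F   G  I 
   G   J  K 
   H   K  K 
   I   J  L 
   J   L  M 
   K   M  M 
   L   L  L 
 * M   L  L 
(> = start, * = accepting)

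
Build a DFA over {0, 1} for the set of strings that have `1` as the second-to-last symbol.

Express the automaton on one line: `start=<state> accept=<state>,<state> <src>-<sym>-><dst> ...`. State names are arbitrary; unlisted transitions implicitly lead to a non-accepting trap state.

start=q0 accept=q5,q6 q0-0->q1 q0-1->q2 q1-0->q3 q1-1->q4 q2-0->q5 q2-1->q6 q3-0->q3 q3-1->q4 q4-0->q5 q4-1->q6 q5-0->q3 q5-1->q4 q6-0->q5 q6-1->q6

A DFA must remember the last 2 symbols (since which symbol is second-to-last isn't known until the input ends). Use one state per possible window of the last ≤2 symbols; accept from those whose window starts with `1`.
A 7-state machine:
        0   1  
>  q0   q1  q2 
   q1   q3  q4 
   q2   q5  q6 
   q3   q3  q4 
   q4   q5  q6 
 * q5   q3  q4 
 * q6   q5  q6 
(> = start, * = accepting)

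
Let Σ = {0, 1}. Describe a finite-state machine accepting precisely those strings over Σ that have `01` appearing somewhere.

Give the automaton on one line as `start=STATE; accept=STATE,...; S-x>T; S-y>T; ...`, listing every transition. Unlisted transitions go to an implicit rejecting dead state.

start=q0; accept=q2; q0-0>q1; q0-1>q0; q1-0>q1; q1-1>q2; q2-0>q2; q2-1>q2

Track how much of `01` has been matched so far: state q0 is no progress, q2 is the absorbing accept state reached once `01` has occurred. Intermediate states record partial matches; on a mismatch, fall back to the longest reusable overlap.
A 3-state machine:
        0   1  
>  q0   q1  q0 
   q1   q1  q2 
 * q2   q2  q2 
(> = start, * = accepting)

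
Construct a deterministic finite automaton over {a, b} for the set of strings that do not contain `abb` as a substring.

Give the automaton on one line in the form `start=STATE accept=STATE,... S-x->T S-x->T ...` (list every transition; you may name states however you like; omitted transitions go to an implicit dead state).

start=q0 accept=q0,q1,q2 q0-a->q1 q0-b->q0 q1-a->q1 q1-b->q2 q2-a->q1 q2-b->q3 q3-a->q3 q3-b->q3

Track partial matches of the forbidden pattern `abb`. State q3 is a dead state reached once `abb` has occurred; every other state accepts. q0 means no part of `abb` is currently matched.
4 states suffice.
        a   b  
>* q0   q1  q0 
 * q1   q1  q2 
 * q2   q1  q3 
   q3   q3  q3 
(> = start, * = accepting)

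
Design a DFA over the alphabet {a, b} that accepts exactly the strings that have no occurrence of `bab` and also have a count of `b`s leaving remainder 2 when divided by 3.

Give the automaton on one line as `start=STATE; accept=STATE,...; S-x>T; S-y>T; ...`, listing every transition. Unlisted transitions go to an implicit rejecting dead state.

start=s0; accept=s3,s6,s9; s0-a>s0; s0-b>s1; s1-a>s2; s1-b>s3; s2-a>s4; s2-b>s5; s3-a>s6; s3-b>s7; s4-a>s4; s4-b>s3; s5-a>s5; s5-b>s8; s6-a>s9; s6-b>s8; s7-a>s10; s7-b>s1; s8-a>s8; s8-b>s11; s9-a>s9; s9-b>s7; s10-a>s0; s10-b>s11; s11-a>s11; s11-b>s5

Build one automaton per condition and run them in lockstep. The first has 4 states tracking partial matches of the forbidden pattern `bab`; the second has 3 states tracking the count of `b`s modulo 3. A product state is a pair (one from each), accepting exactly when both do.
A 12-state machine:
          a    b  
>  s0     s0   s1 
   s1     s2   s3 
   s2     s4   s5 
 * s3     s6   s7 
   s4     s4   s3 
   s5     s5   s8 
 * s6     s9   s8 
   s7    s10   s1 
   s8     s8  s11 
 * s9     s9   s7 
   s10    s0  s11 
   s11   s11   s5 
(> = start, * = accepting)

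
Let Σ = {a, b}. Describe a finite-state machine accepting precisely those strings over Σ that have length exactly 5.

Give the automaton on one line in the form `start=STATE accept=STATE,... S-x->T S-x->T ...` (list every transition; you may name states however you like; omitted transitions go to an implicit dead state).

We only need to distinguish lengths 0, 1, …, 5, and '>5'. Chain s0 → s1 → s2 → s3 → s4 → s5 → s6 on every symbol, with s6 looping. Accepting states: {s5}.
With 7 states:
        a   b  
>  s0   s1  s1 
   s1   s2  s2 
   s2   s3  s3 
   s3   s4  s4 
   s4   s5  s5 
 * s5   s6  s6 
   s6   s6  s6 
(> = start, * = accepting)

start=s0 accept=s5 s0-a->s1 s0-b->s1 s1-a->s2 s1-b->s2 s2-a->s3 s2-b->s3 s3-a->s4 s3-b->s4 s4-a->s5 s4-b->s5 s5-a->s6 s5-b->s6 s6-a->s6 s6-b->s6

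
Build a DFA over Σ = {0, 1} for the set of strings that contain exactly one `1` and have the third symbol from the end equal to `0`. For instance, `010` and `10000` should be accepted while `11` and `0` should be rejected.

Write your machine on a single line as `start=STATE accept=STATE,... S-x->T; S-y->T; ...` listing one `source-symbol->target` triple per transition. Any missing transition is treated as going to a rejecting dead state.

Handle the two conditions separately and then intersect. One (3 states) tracks the count of `1`s, saturating at 2; the other (15 states) tracks the last 3 symbols read. Each combined state is a pair, one component from each; accept when both components accept.
A 20-state machine:
          0    1  
>  q0     q1   q2 
   q1     q3   q4 
   q2     q5   q6 
   q3     q7   q8 
   q4     q9  q10 
   q5    q11  q12 
   q6    q13  q14 
   q7     q7   q8 
 * q8     q9  q10 
 * q9    q11  q12 
   q10   q13  q14 
   q11   q15  q16 
   q12   q17  q10 
   q13   q18  q12 
   q14   q13  q14 
 * q15   q15  q16 
   q16   q17  q10 
   q17   q18  q12 
   q18   q19  q16 
   q19   q19  q16 
(> = start, * = accepting)

start=q0; accept=q8,q9,q15; q0-0->q1; q0-1->q2; q1-0->q3; q1-1->q4; q2-0->q5; q2-1->q6; q3-0->q7; q3-1->q8; q4-0->q9; q4-1->q10; q5-0->q11; q5-1->q12; q6-0->q13; q6-1->q14; q7-0->q7; q7-1->q8; q8-0->q9; q8-1->q10; q9-0->q11; q9-1->q12; q10-0->q13; q10-1->q14; q11-0->q15; q11-1->q16; q12-0->q17; q12-1->q10; q13-0->q18; q13-1->q12; q14-0->q13; q14-1->q14; q15-0->q15; q15-1->q16; q16-0->q17; q16-1->q10; q17-0->q18; q17-1->q12; q18-0->q19; q18-1->q16; q19-0->q19; q19-1->q16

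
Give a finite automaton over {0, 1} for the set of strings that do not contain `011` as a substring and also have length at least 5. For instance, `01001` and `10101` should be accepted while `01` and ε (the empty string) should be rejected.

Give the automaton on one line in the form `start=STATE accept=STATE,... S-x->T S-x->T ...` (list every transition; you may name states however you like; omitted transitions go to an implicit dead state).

start=q0 accept=q14,q15,q17,q18,q19,q21 q0-0->q1 q0-1->q2 q1-0->q3 q1-1->q4 q2-0->q3 q2-1->q5 q3-0->q6 q3-1->q7 q4-0->q6 q4-1->q8 q5-0->q6 q5-1->q9 q6-0->q10 q6-1->q11 q7-0->q10 q7-1->q12 q8-0->q12 q8-1->q12 q9-0->q10 q9-1->q13 q10-0->q14 q10-1->q15 q11-0->q14 q11-1->q16 q12-0->q16 q12-1->q16 q13-0->q14 q13-1->q17 q14-0->q18 q14-1->q19 q15-0->q18 q15-1->q20 q16-0->q20 q16-1->q20 q17-0->q18 q17-1->q21 q18-0->q18 q18-1->q19 q19-0->q18 q19-1->q20 q20-0->q20 q20-1->q20 q21-0->q18 q21-1->q21

Build one automaton per condition and run them in lockstep. One (4 states) tracks partial matches of the forbidden pattern `011`; the other (7 states) tracks the input length, saturating at 6. Each combined state is a pair, one component from each; accept when both components accept.
          0    1  
>  q0     q1   q2 
   q1     q3   q4 
   q2     q3   q5 
   q3     q6   q7 
   q4     q6   q8 
   q5     q6   q9 
   q6    q10  q11 
   q7    q10  q12 
   q8    q12  q12 
   q9    q10  q13 
   q10   q14  q15 
   q11   q14  q16 
   q12   q16  q16 
   q13   q14  q17 
 * q14   q18  q19 
 * q15   q18  q20 
   q16   q20  q20 
 * q17   q18  q21 
 * q18   q18  q19 
 * q19   q18  q20 
   q20   q20  q20 
 * q21   q18  q21 
(> = start, * = accepting)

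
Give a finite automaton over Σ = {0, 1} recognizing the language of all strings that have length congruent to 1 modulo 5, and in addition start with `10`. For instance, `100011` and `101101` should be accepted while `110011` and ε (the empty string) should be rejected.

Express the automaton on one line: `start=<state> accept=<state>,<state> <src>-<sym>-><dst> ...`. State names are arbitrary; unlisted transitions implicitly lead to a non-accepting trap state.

start=S0 accept=S7 S0-0->S1 S0-1->S2 S1-0->S1 S1-1->S1 S2-0->S3 S2-1->S1 S3-0->S4 S3-1->S4 S4-0->S5 S4-1->S5 S5-0->S6 S5-1->S6 S6-0->S7 S6-1->S7 S7-0->S3 S7-1->S3

Handle the two conditions separately and then intersect. The first has 5 states tracking the input length modulo 5; the second has 4 states tracking whether the input so far still matches the prefix `10`. A product state is a pair (one from each), accepting exactly when both do. After merging equivalent states the machine shrinks.
An 8-state machine:
        0   1  
>  S0   S1  S2 
   S1   S1  S1 
   S2   S3  S1 
   S3   S4  S4 
   S4   S5  S5 
   S5   S6  S6 
   S6   S7  S7 
 * S7   S3  S3 
(> = start, * = accepting)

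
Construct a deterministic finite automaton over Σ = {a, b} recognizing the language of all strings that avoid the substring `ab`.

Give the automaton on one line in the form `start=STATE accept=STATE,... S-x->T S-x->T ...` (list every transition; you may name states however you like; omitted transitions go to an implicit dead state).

This is the complement of 'contains `ab`'. Use the same substring-matching states — q0 through q2 holding how much of `ab` has just been matched — but flip the accepting set: everything except the trap q2 accepts.
        a   b  
>* q0   q1  q0 
 * q1   q1  q2 
   q2   q2  q2 
(> = start, * = accepting)

start=q0 accept=q0,q1 q0-a->q1 q0-b->q0 q1-a->q1 q1-b->q2 q2-a->q2 q2-b->q2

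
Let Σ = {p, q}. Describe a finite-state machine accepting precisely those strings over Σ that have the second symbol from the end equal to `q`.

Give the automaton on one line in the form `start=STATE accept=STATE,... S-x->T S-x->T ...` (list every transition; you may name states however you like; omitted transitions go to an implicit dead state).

A DFA must remember the last 2 symbols (since which symbol is second-to-last isn't known until the input ends). Use one state per possible window of the last ≤2 symbols; accept from those whose window starts with `q`.
       p  q 
>  A   B  C 
   B   D  E 
   C   F  G 
   D   D  E 
   E   F  G 
 * F   D  E 
 * G   F  G 
(> = start, * = accepting)

start=A accept=F,G A-p->B A-q->C B-p->D B-q->E C-p->F C-q->G D-p->D D-q->E E-p->F E-q->G F-p->D F-q->E G-p->F G-q->G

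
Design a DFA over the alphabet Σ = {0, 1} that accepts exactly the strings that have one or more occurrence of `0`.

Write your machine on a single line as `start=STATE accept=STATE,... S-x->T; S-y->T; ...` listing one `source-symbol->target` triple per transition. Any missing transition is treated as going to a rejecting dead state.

start=q0; accept=q1,q2; q0-0->q1; q0-1->q0; q1-0->q2; q1-1->q1; q2-0->q2; q2-1->q2

Count `0`s, saturating at 2: state q0 means no `0` yet, q1 means one `0` seen, q2 means more than one. Each `0` increments (capped at q2); other symbols loop. Accept from {q1, q2}.
A 3-state machine:
        0   1  
>  q0   q1  q0 
 * q1   q2  q1 
 * q2   q2  q2 
(> = start, * = accepting)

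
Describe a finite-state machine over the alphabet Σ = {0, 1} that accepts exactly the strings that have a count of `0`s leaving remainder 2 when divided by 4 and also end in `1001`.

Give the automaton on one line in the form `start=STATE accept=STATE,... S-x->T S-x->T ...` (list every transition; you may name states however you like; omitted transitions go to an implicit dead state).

Build one automaton per condition and run them in lockstep. One (4 states) tracks the count of `0`s modulo 4; the other (5 states) tracks how much of the suffix `1001` has currently been matched. Each combined state is a pair, one component from each; accept when both components accept.
With 20 states:
       0  1 
>  A   B  C 
   B   D  E 
   C   F  C 
   D   G  H 
   E   I  E 
   F   J  E 
   G   A  K 
   H   L  H 
   I   M  H 
   J   G  N 
   K   O  K 
   L   P  K 
   M   A  Q 
 * N   L  H 
   O   R  C 
   P   B  S 
   Q   O  K 
   R   D  T 
   S   F  C 
   T   I  E 
(> = start, * = accepting)

start=A accept=N A-0->B A-1->C B-0->D B-1->E C-0->F C-1->C D-0->G D-1->H E-0->I E-1->E F-0->J F-1->E G-0->A G-1->K H-0->L H-1->H I-0->M I-1->H J-0->G J-1->N K-0->O K-1->K L-0->P L-1->K M-0->A M-1->Q N-0->L N-1->H O-0->R O-1->C P-0->B P-1->S Q-0->O Q-1->K R-0->D R-1->T S-0->F S-1->C T-0->I T-1->E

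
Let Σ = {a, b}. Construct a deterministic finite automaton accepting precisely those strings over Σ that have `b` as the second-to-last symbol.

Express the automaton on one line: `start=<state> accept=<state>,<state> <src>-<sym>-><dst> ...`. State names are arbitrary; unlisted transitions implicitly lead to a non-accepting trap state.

A DFA must remember the last 2 symbols (since which symbol is second-to-last isn't known until the input ends). Use one state per possible window of the last ≤2 symbols; accept from those whose window starts with `b`.
7 states suffice.
        a   b  
>  S0   S1  S2 
   S1   S3  S4 
   S2   S5  S6 
   S3   S3  S4 
   S4   S5  S6 
 * S5   S3  S4 
 * S6   S5  S6 
(> = start, * = accepting)

start=S0 accept=S5,S6 S0-a->S1 S0-b->S2 S1-a->S3 S1-b->S4 S2-a->S5 S2-b->S6 S3-a->S3 S3-b->S4 S4-a->S5 S4-b->S6 S5-a->S3 S5-b->S4 S6-a->S5 S6-b->S6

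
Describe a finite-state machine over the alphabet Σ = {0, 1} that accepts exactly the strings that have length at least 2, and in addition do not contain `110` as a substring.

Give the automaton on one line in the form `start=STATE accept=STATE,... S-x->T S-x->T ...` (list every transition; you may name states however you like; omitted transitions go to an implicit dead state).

start=A accept=D,E,F A-0->B A-1->C B-0->D B-1->E C-0->D C-1->F D-0->D D-1->E E-0->D E-1->F F-0->G F-1->F G-0->G G-1->G

Run two small machines in parallel and take their product. The first has 4 states tracking the input length, saturating at 3; the second has 4 states tracking partial matches of the forbidden pattern `110`. A product state is a pair (one from each), accepting exactly when both do. Minimizing collapses redundant product states.
       0  1 
>  A   B  C 
   B   D  E 
   C   D  F 
 * D   D  E 
 * E   D  F 
 * F   G  F 
   G   G  G 
(> = start, * = accepting)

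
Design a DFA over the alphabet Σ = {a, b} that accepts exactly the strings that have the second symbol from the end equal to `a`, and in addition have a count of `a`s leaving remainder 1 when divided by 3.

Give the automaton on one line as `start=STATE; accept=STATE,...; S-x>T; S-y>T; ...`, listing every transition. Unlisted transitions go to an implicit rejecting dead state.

Handle the two conditions separately and then intersect. One (7 states) tracks the last 2 symbols read; the other (3 states) tracks the count of `a`s modulo 3. Each combined state is a pair, one component from each; accept when both components accept.
15 states suffice.
          a    b  
>  S0     S1   S2 
   S1     S3   S4 
   S2     S5   S6 
   S3     S7   S8 
 * S4     S9  S10 
   S5     S3   S4 
   S6     S5   S6 
   S7    S11  S12 
   S8    S13  S14 
   S9     S7   S8 
   S10    S9  S10 
 * S11    S3   S4 
   S12    S5   S6 
   S13   S11  S12 
   S14   S13  S14 
(> = start, * = accepting)

start=S0; accept=S4,S11; S0-a>S1; S0-b>S2; S1-a>S3; S1-b>S4; S2-a>S5; S2-b>S6; S3-a>S7; S3-b>S8; S4-a>S9; S4-b>S10; S5-a>S3; S5-b>S4; S6-a>S5; S6-b>S6; S7-a>S11; S7-b>S12; S8-a>S13; S8-b>S14; S9-a>S7; S9-b>S8; S10-a>S9; S10-b>S10; S11-a>S3; S11-b>S4; S12-a>S5; S12-b>S6; S13-a>S11; S13-b>S12; S14-a>S13; S14-b>S14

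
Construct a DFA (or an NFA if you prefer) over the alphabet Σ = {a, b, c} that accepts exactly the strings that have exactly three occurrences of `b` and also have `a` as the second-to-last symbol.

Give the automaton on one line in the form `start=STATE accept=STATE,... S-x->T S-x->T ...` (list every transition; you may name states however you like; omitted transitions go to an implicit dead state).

Handle the two conditions separately and then intersect. One (5 states) tracks the count of `b`s, saturating at 4; the other (13 states) tracks the last 2 symbols read. Each combined state is a pair, one component from each; accept when both components accept. Minimizing collapses redundant product states.
        a   b   c  
>  s0   s0  s1  s0 
   s1   s1  s2  s1 
   s2   s3  s4  s2 
   s3   s3  s5  s2 
   s4   s6  s7  s4 
 * s5   s6  s7  s4 
   s6   s8  s7  s5 
   s7   s7  s7  s7 
 * s8   s8  s7  s5 
(> = start, * = accepting)

start=s0 accept=s5,s8 s0-a->s0 s0-b->s1 s0-c->s0 s1-a->s1 s1-b->s2 s1-c->s1 s2-a->s3 s2-b->s4 s2-c->s2 s3-a->s3 s3-b->s5 s3-c->s2 s4-a->s6 s4-b->s7 s4-c->s4 s5-a->s6 s5-b->s7 s5-c->s4 s6-a->s8 s6-b->s7 s6-c->s5 s7-a->s7 s7-b->s7 s7-c->s7 s8-a->s8 s8-b->s7 s8-c->s5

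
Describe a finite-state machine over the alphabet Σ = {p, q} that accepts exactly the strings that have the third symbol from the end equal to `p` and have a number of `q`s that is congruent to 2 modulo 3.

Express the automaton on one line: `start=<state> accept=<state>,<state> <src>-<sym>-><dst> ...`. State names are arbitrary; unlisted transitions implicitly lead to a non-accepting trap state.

start=s0 accept=s6,s10,s11,s13 s0-p->s1 s0-q->s2 s1-p->s1 s1-q->s3 s2-p->s4 s2-q->s5 s3-p->s4 s3-q->s6 s4-p->s7 s4-q->s8 s5-p->s9 s5-q->s0 s6-p->s9 s6-q->s0 s7-p->s7 s7-q->s10 s8-p->s11 s8-q->s0 s9-p->s12 s9-q->s0 s10-p->s11 s10-q->s0 s11-p->s12 s11-q->s0 s12-p->s13 s12-q->s0 s13-p->s13 s13-q->s0

Handle the two conditions separately and then intersect. One (15 states) tracks the last 3 symbols read; the other (3 states) tracks the count of `q`s modulo 3. Each combined state is a pair, one component from each; accept when both components accept. After merging equivalent states the machine shrinks.
          p    q  
>  s0     s1   s2 
   s1     s1   s3 
   s2     s4   s5 
   s3     s4   s6 
   s4     s7   s8 
   s5     s9   s0 
 * s6     s9   s0 
   s7     s7  s10 
   s8    s11   s0 
   s9    s12   s0 
 * s10   s11   s0 
 * s11   s12   s0 
   s12   s13   s0 
 * s13   s13   s0 
(> = start, * = accepting)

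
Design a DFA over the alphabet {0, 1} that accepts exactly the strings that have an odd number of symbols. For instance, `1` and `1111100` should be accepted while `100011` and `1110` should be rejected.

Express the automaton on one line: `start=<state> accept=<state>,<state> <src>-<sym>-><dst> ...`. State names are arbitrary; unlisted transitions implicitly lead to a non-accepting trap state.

start=S0 accept=S1 S0-0->S1 S0-1->S1 S1-0->S0 S1-1->S0

Count input length modulo 2: every symbol advances one step around the cycle S0 → S1 → S0. Accept at S1.
2 states suffice.
        0   1  
>  S0   S1  S1 
 * S1   S0  S0 
(> = start, * = accepting)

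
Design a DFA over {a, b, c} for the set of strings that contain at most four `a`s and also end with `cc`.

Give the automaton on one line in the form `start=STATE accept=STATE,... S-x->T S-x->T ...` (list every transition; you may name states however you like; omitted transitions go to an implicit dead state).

Run two small machines in parallel and take their product. The first has 6 states tracking the count of `a`s, saturating at 5; the second has 3 states tracking how much of the suffix `cc` has currently been matched. A product state is a pair (one from each), accepting exactly when both do.
An 18-state machine:
          a    b    c  
>  q0     q1   q0   q2 
   q1     q3   q1   q4 
   q2     q1   q0   q5 
   q3     q6   q3   q7 
   q4     q3   q1   q8 
 * q5     q1   q0   q5 
   q6     q9   q6  q10 
   q7     q6   q3  q11 
 * q8     q3   q1   q8 
   q9    q12   q9  q13 
   q10    q9   q6  q14 
 * q11    q6   q3  q11 
   q12   q12  q12  q15 
   q13   q12   q9  q16 
 * q14    q9   q6  q14 
   q15   q12  q12  q17 
 * q16   q12   q9  q16 
   q17   q12  q12  q17 
(> = start, * = accepting)

start=q0 accept=q5,q8,q11,q14,q16 q0-a->q1 q0-b->q0 q0-c->q2 q1-a->q3 q1-b->q1 q1-c->q4 q2-a->q1 q2-b->q0 q2-c->q5 q3-a->q6 q3-b->q3 q3-c->q7 q4-a->q3 q4-b->q1 q4-c->q8 q5-a->q1 q5-b->q0 q5-c->q5 q6-a->q9 q6-b->q6 q6-c->q10 q7-a->q6 q7-b->q3 q7-c->q11 q8-a->q3 q8-b->q1 q8-c->q8 q9-a->q12 q9-b->q9 q9-c->q13 q10-a->q9 q10-b->q6 q10-c->q14 q11-a->q6 q11-b->q3 q11-c->q11 q12-a->q12 q12-b->q12 q12-c->q15 q13-a->q12 q13-b->q9 q13-c->q16 q14-a->q9 q14-b->q6 q14-c->q14 q15-a->q12 q15-b->q12 q15-c->q17 q16-a->q12 q16-b->q9 q16-c->q16 q17-a->q12 q17-b->q12 q17-c->q17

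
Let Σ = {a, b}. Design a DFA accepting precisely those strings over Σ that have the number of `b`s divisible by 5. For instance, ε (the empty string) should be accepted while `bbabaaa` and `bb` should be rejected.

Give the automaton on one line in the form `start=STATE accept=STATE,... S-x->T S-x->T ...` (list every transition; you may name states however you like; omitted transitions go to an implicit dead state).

Keep the running count of `b`s modulo 5: each `b` advances along the cycle s0 → s1 → s2 → s3 → s4 → s0 while other symbols loop. Accept at s0.
With 5 states:
        a   b  
>* s0   s0  s1 
   s1   s1  s2 
   s2   s2  s3 
   s3   s3  s4 
   s4   s4  s0 
(> = start, * = accepting)

start=s0 accept=s0 s0-a->s0 s0-b->s1 s1-a->s1 s1-b->s2 s2-a->s2 s2-b->s3 s3-a->s3 s3-b->s4 s4-a->s4 s4-b->s0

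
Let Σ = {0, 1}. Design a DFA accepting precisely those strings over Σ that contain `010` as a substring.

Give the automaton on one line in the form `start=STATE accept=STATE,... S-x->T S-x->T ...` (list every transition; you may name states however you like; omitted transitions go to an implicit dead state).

Track how much of `010` has been matched so far: state s0 is no progress, s3 is the absorbing accept state reached once `010` has occurred. Intermediate states record partial matches; on a mismatch, fall back to the longest reusable overlap.
With 4 states:
        0   1  
>  s0   s1  s0 
   s1   s1  s2 
   s2   s3  s0 
 * s3   s3  s3 
(> = start, * = accepting)

start=s0 accept=s3 s0-0->s1 s0-1->s0 s1-0->s1 s1-1->s2 s2-0->s3 s2-1->s0 s3-0->s3 s3-1->s3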